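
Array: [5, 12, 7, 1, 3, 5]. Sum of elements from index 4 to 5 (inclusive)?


Prefix sums: [0, 5, 17, 24, 25, 28, 33]
Sum[4..5] = prefix[6] - prefix[4] = 33 - 25 = 8


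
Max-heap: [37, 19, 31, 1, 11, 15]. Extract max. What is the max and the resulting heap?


Max = 37
Replace root with last, heapify down
Resulting heap: [31, 19, 15, 1, 11]


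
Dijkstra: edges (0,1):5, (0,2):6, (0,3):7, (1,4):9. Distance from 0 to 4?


Dijkstra from 0:
Distances: {0: 0, 1: 5, 2: 6, 3: 7, 4: 14}
Shortest distance to 4 = 14, path = [0, 1, 4]


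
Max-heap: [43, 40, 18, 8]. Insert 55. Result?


Append 55: [43, 40, 18, 8, 55]
Bubble up: swap idx 4(55) with idx 1(40); swap idx 1(55) with idx 0(43)
Result: [55, 43, 18, 8, 40]


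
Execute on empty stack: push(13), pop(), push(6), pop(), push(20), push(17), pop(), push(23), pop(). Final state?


push(13) -> [13]
pop() returns 13 -> []
push(6) -> [6]
pop() returns 6 -> []
push(20) -> [20]
push(17) -> [20, 17]
pop() returns 17 -> [20]
push(23) -> [20, 23]
pop() returns 23 -> [20]
Final stack (bottom to top): [20]


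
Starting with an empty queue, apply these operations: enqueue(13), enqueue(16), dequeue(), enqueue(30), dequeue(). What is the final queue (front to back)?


enqueue(13) -> [13]
enqueue(16) -> [13, 16]
dequeue() returns 13 -> [16]
enqueue(30) -> [16, 30]
dequeue() returns 16 -> [30]
Final queue (front to back): [30]


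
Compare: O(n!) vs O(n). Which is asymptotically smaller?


linear grows slower than factorial
O(n) is asymptotically smaller; O(n!) grows faster


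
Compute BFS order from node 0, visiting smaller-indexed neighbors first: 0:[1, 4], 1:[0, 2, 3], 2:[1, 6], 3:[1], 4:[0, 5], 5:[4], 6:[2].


BFS queue: start with [0]
Visit order: [0, 1, 4, 2, 3, 5, 6]


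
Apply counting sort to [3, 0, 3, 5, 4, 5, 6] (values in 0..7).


Count array: [1, 0, 0, 2, 1, 2, 1, 0]
Reconstruct: [0, 3, 3, 4, 5, 5, 6]


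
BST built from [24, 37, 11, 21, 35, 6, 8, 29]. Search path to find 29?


BST root = 24
Search for 29: compare at each node
Path: [24, 37, 35, 29]


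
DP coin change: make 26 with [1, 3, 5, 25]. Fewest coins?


dp[0]=0; dp[i]=1+min(dp[i-c] for c in coins)
...dp[21]=5, dp[22]=6, dp[23]=5, dp[24]=6, dp[25]=1, dp[26]=2
Minimum coins for 26 = 2


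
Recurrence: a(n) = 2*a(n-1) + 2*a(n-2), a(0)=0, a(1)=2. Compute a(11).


Build bottom-up:
...a(9)=4896, a(10)=13376, a(11)=2*13376+2*4896=36544


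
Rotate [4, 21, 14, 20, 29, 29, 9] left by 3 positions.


Left rotate by 3: [20, 29, 29, 9, 4, 21, 14]


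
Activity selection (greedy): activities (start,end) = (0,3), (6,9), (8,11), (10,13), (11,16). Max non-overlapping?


Greedy: pick earliest-ending, then skip overlaps.
Selected (3 activities): [(0, 3), (6, 9), (10, 13)]


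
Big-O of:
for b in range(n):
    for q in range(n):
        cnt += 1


Per nesting level: O(n) * O(n) = O(n^2)
Complexity: O(n^2)


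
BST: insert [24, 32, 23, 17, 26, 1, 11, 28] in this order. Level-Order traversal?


Root = 24; build tree by BST insertion.
Level-Order traversal: [24, 23, 32, 17, 26, 1, 28, 11]


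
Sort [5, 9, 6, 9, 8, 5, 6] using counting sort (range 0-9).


Count array: [0, 0, 0, 0, 0, 2, 2, 0, 1, 2]
Reconstruct: [5, 5, 6, 6, 8, 9, 9]


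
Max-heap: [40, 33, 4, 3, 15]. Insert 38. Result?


Append 38: [40, 33, 4, 3, 15, 38]
Bubble up: swap idx 5(38) with idx 2(4)
Result: [40, 33, 38, 3, 15, 4]


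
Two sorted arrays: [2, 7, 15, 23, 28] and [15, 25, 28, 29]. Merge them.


Compare heads, take smaller each step.
Merged: [2, 7, 15, 15, 23, 25, 28, 28, 29]


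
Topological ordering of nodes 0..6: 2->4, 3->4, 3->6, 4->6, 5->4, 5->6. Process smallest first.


Kahn's algorithm, process smallest node first
Order: [0, 1, 2, 3, 5, 4, 6]


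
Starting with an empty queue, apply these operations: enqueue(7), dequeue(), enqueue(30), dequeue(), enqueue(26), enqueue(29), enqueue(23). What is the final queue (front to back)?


enqueue(7) -> [7]
dequeue() returns 7 -> []
enqueue(30) -> [30]
dequeue() returns 30 -> []
enqueue(26) -> [26]
enqueue(29) -> [26, 29]
enqueue(23) -> [26, 29, 23]
Final queue (front to back): [26, 29, 23]


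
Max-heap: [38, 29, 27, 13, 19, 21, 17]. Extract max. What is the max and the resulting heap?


Max = 38
Replace root with last, heapify down
Resulting heap: [29, 19, 27, 13, 17, 21]


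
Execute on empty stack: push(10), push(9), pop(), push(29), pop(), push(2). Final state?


push(10) -> [10]
push(9) -> [10, 9]
pop() returns 9 -> [10]
push(29) -> [10, 29]
pop() returns 29 -> [10]
push(2) -> [10, 2]
Final stack (bottom to top): [10, 2]


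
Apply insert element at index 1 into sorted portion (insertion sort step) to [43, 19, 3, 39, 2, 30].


After one pass: [19, 43, 3, 39, 2, 30]


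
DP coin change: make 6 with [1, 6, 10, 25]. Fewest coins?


dp[0]=0; dp[i]=1+min(dp[i-c] for c in coins)
...dp[1]=1, dp[2]=2, dp[3]=3, dp[4]=4, dp[5]=5, dp[6]=1
Minimum coins for 6 = 1


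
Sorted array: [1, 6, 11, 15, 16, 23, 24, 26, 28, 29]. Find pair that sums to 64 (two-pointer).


Two pointers: lo=0, hi=9
No pair sums to 64


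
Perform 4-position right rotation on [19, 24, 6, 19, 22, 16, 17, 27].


Right rotate by 4: [22, 16, 17, 27, 19, 24, 6, 19]


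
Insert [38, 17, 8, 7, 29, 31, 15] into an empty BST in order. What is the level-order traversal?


Root = 38; build tree by BST insertion.
Level-Order traversal: [38, 17, 8, 29, 7, 15, 31]


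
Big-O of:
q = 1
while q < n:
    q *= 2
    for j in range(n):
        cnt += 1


Per nesting level: O(log n) * O(n) = O(n log n)
Complexity: O(n log n)


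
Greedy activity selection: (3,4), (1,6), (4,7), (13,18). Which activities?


Greedy: pick earliest-ending, then skip overlaps.
Selected (3 activities): [(3, 4), (4, 7), (13, 18)]


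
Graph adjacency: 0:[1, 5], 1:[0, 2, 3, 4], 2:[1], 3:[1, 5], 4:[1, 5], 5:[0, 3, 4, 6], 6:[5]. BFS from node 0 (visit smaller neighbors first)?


BFS queue: start with [0]
Visit order: [0, 1, 5, 2, 3, 4, 6]


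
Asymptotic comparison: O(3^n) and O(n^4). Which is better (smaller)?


quartic grows slower than exponential (base 3)
O(n^4) is asymptotically smaller; O(3^n) grows faster


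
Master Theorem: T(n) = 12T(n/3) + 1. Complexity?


a=12, b=3, c=0. log_3(12)=2.262 > c=0. Case 1: O(n^log_b(a)) = O(n^2.262)
Complexity: O(n^2.262)


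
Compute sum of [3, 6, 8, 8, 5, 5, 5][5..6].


Prefix sums: [0, 3, 9, 17, 25, 30, 35, 40]
Sum[5..6] = prefix[7] - prefix[5] = 40 - 30 = 10


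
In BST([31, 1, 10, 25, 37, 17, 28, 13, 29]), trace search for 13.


BST root = 31
Search for 13: compare at each node
Path: [31, 1, 10, 25, 17, 13]


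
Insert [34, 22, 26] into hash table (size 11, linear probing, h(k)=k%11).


Insertions: 34->slot 1; 22->slot 0; 26->slot 4
Table: [22, 34, None, None, 26, None, None, None, None, None, None]


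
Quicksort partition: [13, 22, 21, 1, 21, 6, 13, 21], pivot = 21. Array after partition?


Elements <= 21 go left of pivot.
Result: [13, 21, 1, 21, 6, 13, 21, 22], pivot at index 6


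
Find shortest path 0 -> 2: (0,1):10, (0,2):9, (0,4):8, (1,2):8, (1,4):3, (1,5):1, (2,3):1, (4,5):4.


Dijkstra from 0:
Distances: {0: 0, 1: 10, 2: 9, 3: 10, 4: 8, 5: 11}
Shortest distance to 2 = 9, path = [0, 2]


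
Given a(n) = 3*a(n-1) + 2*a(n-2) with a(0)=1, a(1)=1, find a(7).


Build bottom-up:
...a(5)=217, a(6)=773, a(7)=3*773+2*217=2753


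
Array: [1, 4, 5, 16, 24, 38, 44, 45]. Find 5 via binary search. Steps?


Search for 5:
[0,7] mid=3 arr[3]=16
[0,2] mid=1 arr[1]=4
[2,2] mid=2 arr[2]=5
Total: 3 comparisons


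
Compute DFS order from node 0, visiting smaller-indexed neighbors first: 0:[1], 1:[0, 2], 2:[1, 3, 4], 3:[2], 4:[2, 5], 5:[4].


DFS stack-based: start with [0]
Visit order: [0, 1, 2, 3, 4, 5]


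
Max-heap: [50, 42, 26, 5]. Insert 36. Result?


Append 36: [50, 42, 26, 5, 36]
Bubble up: no swaps needed
Result: [50, 42, 26, 5, 36]


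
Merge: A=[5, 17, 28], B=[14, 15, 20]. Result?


Compare heads, take smaller each step.
Merged: [5, 14, 15, 17, 20, 28]


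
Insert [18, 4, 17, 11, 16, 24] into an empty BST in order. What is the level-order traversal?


Root = 18; build tree by BST insertion.
Level-Order traversal: [18, 4, 24, 17, 11, 16]


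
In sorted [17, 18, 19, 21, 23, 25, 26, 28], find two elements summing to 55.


Two pointers: lo=0, hi=7
No pair sums to 55


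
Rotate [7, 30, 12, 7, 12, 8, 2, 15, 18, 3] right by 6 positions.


Right rotate by 6: [12, 8, 2, 15, 18, 3, 7, 30, 12, 7]


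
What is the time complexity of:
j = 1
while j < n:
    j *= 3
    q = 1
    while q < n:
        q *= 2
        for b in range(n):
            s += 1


Per nesting level: O(log n) * O(log n) * O(n) = O(n (log n)^2)
Complexity: O(n (log n)^2)


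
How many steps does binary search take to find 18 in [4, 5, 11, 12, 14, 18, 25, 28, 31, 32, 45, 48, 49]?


Search for 18:
[0,12] mid=6 arr[6]=25
[0,5] mid=2 arr[2]=11
[3,5] mid=4 arr[4]=14
[5,5] mid=5 arr[5]=18
Total: 4 comparisons


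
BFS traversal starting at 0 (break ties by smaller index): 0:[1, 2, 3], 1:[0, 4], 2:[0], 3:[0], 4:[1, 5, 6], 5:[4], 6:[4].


BFS queue: start with [0]
Visit order: [0, 1, 2, 3, 4, 5, 6]


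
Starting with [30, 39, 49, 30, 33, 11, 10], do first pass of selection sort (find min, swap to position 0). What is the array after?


After one pass: [10, 39, 49, 30, 33, 11, 30]


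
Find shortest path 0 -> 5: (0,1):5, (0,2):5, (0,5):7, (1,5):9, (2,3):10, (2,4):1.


Dijkstra from 0:
Distances: {0: 0, 1: 5, 2: 5, 3: 15, 4: 6, 5: 7}
Shortest distance to 5 = 7, path = [0, 5]


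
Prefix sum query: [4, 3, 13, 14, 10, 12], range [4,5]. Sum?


Prefix sums: [0, 4, 7, 20, 34, 44, 56]
Sum[4..5] = prefix[6] - prefix[4] = 56 - 34 = 22


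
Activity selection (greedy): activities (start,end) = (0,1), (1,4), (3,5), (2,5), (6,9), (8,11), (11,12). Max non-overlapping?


Greedy: pick earliest-ending, then skip overlaps.
Selected (4 activities): [(0, 1), (1, 4), (6, 9), (11, 12)]


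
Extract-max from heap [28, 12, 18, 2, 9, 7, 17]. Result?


Max = 28
Replace root with last, heapify down
Resulting heap: [18, 12, 17, 2, 9, 7]


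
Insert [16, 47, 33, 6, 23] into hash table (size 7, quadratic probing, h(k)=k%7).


Insertions: 16->slot 2; 47->slot 5; 33->slot 6; 6->slot 0; 23->slot 3
Table: [6, None, 16, 23, None, 47, 33]


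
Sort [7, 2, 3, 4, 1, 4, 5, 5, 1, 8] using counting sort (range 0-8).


Count array: [0, 2, 1, 1, 2, 2, 0, 1, 1]
Reconstruct: [1, 1, 2, 3, 4, 4, 5, 5, 7, 8]


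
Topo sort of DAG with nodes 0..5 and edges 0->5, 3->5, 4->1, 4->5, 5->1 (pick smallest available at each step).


Kahn's algorithm, process smallest node first
Order: [0, 2, 3, 4, 5, 1]


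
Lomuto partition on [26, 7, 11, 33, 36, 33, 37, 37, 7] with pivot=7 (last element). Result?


Elements <= 7 go left of pivot.
Result: [7, 7, 11, 33, 36, 33, 37, 37, 26], pivot at index 1


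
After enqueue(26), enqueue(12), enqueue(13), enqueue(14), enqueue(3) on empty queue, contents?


enqueue(26) -> [26]
enqueue(12) -> [26, 12]
enqueue(13) -> [26, 12, 13]
enqueue(14) -> [26, 12, 13, 14]
enqueue(3) -> [26, 12, 13, 14, 3]
Final queue (front to back): [26, 12, 13, 14, 3]


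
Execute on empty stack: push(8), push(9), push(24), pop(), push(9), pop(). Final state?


push(8) -> [8]
push(9) -> [8, 9]
push(24) -> [8, 9, 24]
pop() returns 24 -> [8, 9]
push(9) -> [8, 9, 9]
pop() returns 9 -> [8, 9]
Final stack (bottom to top): [8, 9]


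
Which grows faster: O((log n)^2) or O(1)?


constant grows slower than polylogarithmic
O(1) is asymptotically smaller; O((log n)^2) grows faster


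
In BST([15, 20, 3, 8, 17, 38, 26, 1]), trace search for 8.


BST root = 15
Search for 8: compare at each node
Path: [15, 3, 8]


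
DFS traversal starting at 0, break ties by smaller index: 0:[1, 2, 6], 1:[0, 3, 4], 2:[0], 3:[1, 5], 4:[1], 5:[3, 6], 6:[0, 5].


DFS stack-based: start with [0]
Visit order: [0, 1, 3, 5, 6, 4, 2]


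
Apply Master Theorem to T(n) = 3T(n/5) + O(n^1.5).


a=3, b=5, c=1.5. log_5(3)=0.683 < c=1.5. Case 3: O(n^c) = O(n^1.500)
Complexity: O(n^1.500)


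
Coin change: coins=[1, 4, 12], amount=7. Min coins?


dp[0]=0; dp[i]=1+min(dp[i-c] for c in coins)
...dp[2]=2, dp[3]=3, dp[4]=1, dp[5]=2, dp[6]=3, dp[7]=4
Minimum coins for 7 = 4


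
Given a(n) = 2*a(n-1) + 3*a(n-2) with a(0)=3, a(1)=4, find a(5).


Build bottom-up:
...a(3)=46, a(4)=143, a(5)=2*143+3*46=424


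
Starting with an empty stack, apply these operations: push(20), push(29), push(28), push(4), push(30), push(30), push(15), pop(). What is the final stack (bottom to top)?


push(20) -> [20]
push(29) -> [20, 29]
push(28) -> [20, 29, 28]
push(4) -> [20, 29, 28, 4]
push(30) -> [20, 29, 28, 4, 30]
push(30) -> [20, 29, 28, 4, 30, 30]
push(15) -> [20, 29, 28, 4, 30, 30, 15]
pop() returns 15 -> [20, 29, 28, 4, 30, 30]
Final stack (bottom to top): [20, 29, 28, 4, 30, 30]


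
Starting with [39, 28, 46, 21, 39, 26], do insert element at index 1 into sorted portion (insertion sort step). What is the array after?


After one pass: [28, 39, 46, 21, 39, 26]


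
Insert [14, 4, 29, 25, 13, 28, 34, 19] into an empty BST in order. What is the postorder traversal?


Root = 14; build tree by BST insertion.
Postorder traversal: [13, 4, 19, 28, 25, 34, 29, 14]


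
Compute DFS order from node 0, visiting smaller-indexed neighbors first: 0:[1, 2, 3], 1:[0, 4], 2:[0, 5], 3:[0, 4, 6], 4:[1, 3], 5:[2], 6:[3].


DFS stack-based: start with [0]
Visit order: [0, 1, 4, 3, 6, 2, 5]


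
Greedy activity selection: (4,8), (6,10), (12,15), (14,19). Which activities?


Greedy: pick earliest-ending, then skip overlaps.
Selected (2 activities): [(4, 8), (12, 15)]


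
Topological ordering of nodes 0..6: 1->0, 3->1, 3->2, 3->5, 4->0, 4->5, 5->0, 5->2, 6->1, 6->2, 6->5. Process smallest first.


Kahn's algorithm, process smallest node first
Order: [3, 4, 6, 1, 5, 0, 2]


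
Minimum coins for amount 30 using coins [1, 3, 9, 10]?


dp[0]=0; dp[i]=1+min(dp[i-c] for c in coins)
...dp[25]=4, dp[26]=4, dp[27]=3, dp[28]=3, dp[29]=3, dp[30]=3
Minimum coins for 30 = 3


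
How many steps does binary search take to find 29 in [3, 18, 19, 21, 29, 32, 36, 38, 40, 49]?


Search for 29:
[0,9] mid=4 arr[4]=29
Total: 1 comparisons


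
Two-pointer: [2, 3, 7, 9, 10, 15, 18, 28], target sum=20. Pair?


Two pointers: lo=0, hi=7
Found pair: (2, 18) summing to 20


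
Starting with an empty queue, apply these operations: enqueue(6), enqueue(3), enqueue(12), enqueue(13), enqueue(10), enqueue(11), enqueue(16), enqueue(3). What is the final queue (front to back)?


enqueue(6) -> [6]
enqueue(3) -> [6, 3]
enqueue(12) -> [6, 3, 12]
enqueue(13) -> [6, 3, 12, 13]
enqueue(10) -> [6, 3, 12, 13, 10]
enqueue(11) -> [6, 3, 12, 13, 10, 11]
enqueue(16) -> [6, 3, 12, 13, 10, 11, 16]
enqueue(3) -> [6, 3, 12, 13, 10, 11, 16, 3]
Final queue (front to back): [6, 3, 12, 13, 10, 11, 16, 3]


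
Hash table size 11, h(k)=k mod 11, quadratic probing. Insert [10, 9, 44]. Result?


Insertions: 10->slot 10; 9->slot 9; 44->slot 0
Table: [44, None, None, None, None, None, None, None, None, 9, 10]


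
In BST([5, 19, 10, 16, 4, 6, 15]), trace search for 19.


BST root = 5
Search for 19: compare at each node
Path: [5, 19]


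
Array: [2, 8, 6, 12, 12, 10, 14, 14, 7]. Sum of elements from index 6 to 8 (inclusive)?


Prefix sums: [0, 2, 10, 16, 28, 40, 50, 64, 78, 85]
Sum[6..8] = prefix[9] - prefix[6] = 85 - 50 = 35


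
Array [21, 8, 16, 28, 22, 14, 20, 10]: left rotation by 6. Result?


Left rotate by 6: [20, 10, 21, 8, 16, 28, 22, 14]


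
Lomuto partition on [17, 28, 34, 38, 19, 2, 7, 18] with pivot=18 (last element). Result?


Elements <= 18 go left of pivot.
Result: [17, 2, 7, 18, 19, 28, 34, 38], pivot at index 3


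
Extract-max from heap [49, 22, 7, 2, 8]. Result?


Max = 49
Replace root with last, heapify down
Resulting heap: [22, 8, 7, 2]


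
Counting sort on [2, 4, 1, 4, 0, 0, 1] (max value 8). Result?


Count array: [2, 2, 1, 0, 2, 0, 0, 0, 0]
Reconstruct: [0, 0, 1, 1, 2, 4, 4]


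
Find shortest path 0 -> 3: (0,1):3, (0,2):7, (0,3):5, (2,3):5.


Dijkstra from 0:
Distances: {0: 0, 1: 3, 2: 7, 3: 5}
Shortest distance to 3 = 5, path = [0, 3]


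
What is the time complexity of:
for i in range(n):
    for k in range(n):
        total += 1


Per nesting level: O(n) * O(n) = O(n^2)
Complexity: O(n^2)


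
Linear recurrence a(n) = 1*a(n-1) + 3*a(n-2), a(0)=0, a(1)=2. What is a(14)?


Build bottom-up:
...a(12)=12320, a(13)=28418, a(14)=1*28418+3*12320=65378


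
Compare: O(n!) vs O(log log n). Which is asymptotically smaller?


double-logarithmic grows slower than factorial
O(log log n) is asymptotically smaller; O(n!) grows faster


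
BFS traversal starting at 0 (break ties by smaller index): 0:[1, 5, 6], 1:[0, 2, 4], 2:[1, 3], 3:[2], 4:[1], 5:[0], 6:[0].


BFS queue: start with [0]
Visit order: [0, 1, 5, 6, 2, 4, 3]


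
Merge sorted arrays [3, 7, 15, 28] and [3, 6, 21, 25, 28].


Compare heads, take smaller each step.
Merged: [3, 3, 6, 7, 15, 21, 25, 28, 28]


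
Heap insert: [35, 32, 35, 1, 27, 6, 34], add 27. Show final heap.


Append 27: [35, 32, 35, 1, 27, 6, 34, 27]
Bubble up: swap idx 7(27) with idx 3(1)
Result: [35, 32, 35, 27, 27, 6, 34, 1]


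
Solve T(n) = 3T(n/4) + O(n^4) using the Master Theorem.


a=3, b=4, c=4. log_4(3)=0.792 < c=4. Case 3: O(n^c) = O(n^4)
Complexity: O(n^4)


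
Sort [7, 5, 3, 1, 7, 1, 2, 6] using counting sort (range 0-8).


Count array: [0, 2, 1, 1, 0, 1, 1, 2, 0]
Reconstruct: [1, 1, 2, 3, 5, 6, 7, 7]


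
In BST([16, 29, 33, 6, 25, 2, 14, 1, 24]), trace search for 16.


BST root = 16
Search for 16: compare at each node
Path: [16]


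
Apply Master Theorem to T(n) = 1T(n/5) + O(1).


a=1, b=5, c=0. log_5(1)=0 = c=0. Case 2: O(n^c log n) = O(log n)
Complexity: O(log n)


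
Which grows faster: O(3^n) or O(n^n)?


exponential (base 3) grows slower than n^n
O(3^n) is asymptotically smaller; O(n^n) grows faster


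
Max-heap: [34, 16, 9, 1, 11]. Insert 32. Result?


Append 32: [34, 16, 9, 1, 11, 32]
Bubble up: swap idx 5(32) with idx 2(9)
Result: [34, 16, 32, 1, 11, 9]


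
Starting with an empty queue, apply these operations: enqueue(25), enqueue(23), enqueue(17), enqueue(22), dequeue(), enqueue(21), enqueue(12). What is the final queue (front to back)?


enqueue(25) -> [25]
enqueue(23) -> [25, 23]
enqueue(17) -> [25, 23, 17]
enqueue(22) -> [25, 23, 17, 22]
dequeue() returns 25 -> [23, 17, 22]
enqueue(21) -> [23, 17, 22, 21]
enqueue(12) -> [23, 17, 22, 21, 12]
Final queue (front to back): [23, 17, 22, 21, 12]


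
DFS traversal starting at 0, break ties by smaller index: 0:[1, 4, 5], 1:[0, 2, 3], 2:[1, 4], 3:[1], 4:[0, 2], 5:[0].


DFS stack-based: start with [0]
Visit order: [0, 1, 2, 4, 3, 5]


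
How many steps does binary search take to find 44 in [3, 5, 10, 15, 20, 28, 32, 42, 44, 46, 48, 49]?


Search for 44:
[0,11] mid=5 arr[5]=28
[6,11] mid=8 arr[8]=44
Total: 2 comparisons


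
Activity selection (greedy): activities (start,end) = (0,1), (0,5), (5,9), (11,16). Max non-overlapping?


Greedy: pick earliest-ending, then skip overlaps.
Selected (3 activities): [(0, 1), (5, 9), (11, 16)]


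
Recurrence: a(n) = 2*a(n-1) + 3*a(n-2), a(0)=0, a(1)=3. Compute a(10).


Build bottom-up:
...a(8)=4920, a(9)=14763, a(10)=2*14763+3*4920=44286


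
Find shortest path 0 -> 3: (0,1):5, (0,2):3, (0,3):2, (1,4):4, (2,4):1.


Dijkstra from 0:
Distances: {0: 0, 1: 5, 2: 3, 3: 2, 4: 4}
Shortest distance to 3 = 2, path = [0, 3]


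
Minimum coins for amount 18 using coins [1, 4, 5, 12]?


dp[0]=0; dp[i]=1+min(dp[i-c] for c in coins)
...dp[13]=2, dp[14]=3, dp[15]=3, dp[16]=2, dp[17]=2, dp[18]=3
Minimum coins for 18 = 3


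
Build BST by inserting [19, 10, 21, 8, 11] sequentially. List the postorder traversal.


Root = 19; build tree by BST insertion.
Postorder traversal: [8, 11, 10, 21, 19]


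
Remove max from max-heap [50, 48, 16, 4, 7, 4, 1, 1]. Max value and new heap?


Max = 50
Replace root with last, heapify down
Resulting heap: [48, 7, 16, 4, 1, 4, 1]


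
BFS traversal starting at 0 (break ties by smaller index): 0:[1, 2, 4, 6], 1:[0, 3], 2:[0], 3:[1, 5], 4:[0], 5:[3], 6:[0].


BFS queue: start with [0]
Visit order: [0, 1, 2, 4, 6, 3, 5]


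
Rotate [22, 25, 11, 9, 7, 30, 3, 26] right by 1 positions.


Right rotate by 1: [26, 22, 25, 11, 9, 7, 30, 3]


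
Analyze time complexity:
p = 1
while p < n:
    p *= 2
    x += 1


Per nesting level: O(log n) = O(log n)
Complexity: O(log n)


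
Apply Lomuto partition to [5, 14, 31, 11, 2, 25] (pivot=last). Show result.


Elements <= 25 go left of pivot.
Result: [5, 14, 11, 2, 25, 31], pivot at index 4


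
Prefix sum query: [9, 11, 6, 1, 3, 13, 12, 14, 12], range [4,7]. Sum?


Prefix sums: [0, 9, 20, 26, 27, 30, 43, 55, 69, 81]
Sum[4..7] = prefix[8] - prefix[4] = 69 - 27 = 42


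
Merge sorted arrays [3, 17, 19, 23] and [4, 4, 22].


Compare heads, take smaller each step.
Merged: [3, 4, 4, 17, 19, 22, 23]


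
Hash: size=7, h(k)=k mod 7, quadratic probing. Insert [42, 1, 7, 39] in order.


Insertions: 42->slot 0; 1->slot 1; 7->slot 4; 39->slot 5
Table: [42, 1, None, None, 7, 39, None]


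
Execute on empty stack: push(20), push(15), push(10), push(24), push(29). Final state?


push(20) -> [20]
push(15) -> [20, 15]
push(10) -> [20, 15, 10]
push(24) -> [20, 15, 10, 24]
push(29) -> [20, 15, 10, 24, 29]
Final stack (bottom to top): [20, 15, 10, 24, 29]


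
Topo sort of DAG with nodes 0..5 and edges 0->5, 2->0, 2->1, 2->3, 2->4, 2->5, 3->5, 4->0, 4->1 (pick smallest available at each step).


Kahn's algorithm, process smallest node first
Order: [2, 3, 4, 0, 1, 5]


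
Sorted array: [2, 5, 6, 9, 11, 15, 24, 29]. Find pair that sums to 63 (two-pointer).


Two pointers: lo=0, hi=7
No pair sums to 63


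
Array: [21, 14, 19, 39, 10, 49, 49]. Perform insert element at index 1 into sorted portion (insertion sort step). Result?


After one pass: [14, 21, 19, 39, 10, 49, 49]


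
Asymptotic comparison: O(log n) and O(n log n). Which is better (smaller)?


logarithmic grows slower than linearithmic
O(log n) is asymptotically smaller; O(n log n) grows faster


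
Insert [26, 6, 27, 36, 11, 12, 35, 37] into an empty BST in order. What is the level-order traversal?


Root = 26; build tree by BST insertion.
Level-Order traversal: [26, 6, 27, 11, 36, 12, 35, 37]


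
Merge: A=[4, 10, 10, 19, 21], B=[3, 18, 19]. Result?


Compare heads, take smaller each step.
Merged: [3, 4, 10, 10, 18, 19, 19, 21]


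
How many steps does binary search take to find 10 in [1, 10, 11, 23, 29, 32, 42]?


Search for 10:
[0,6] mid=3 arr[3]=23
[0,2] mid=1 arr[1]=10
Total: 2 comparisons


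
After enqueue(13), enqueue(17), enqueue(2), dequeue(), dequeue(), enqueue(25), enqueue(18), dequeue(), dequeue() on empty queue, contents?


enqueue(13) -> [13]
enqueue(17) -> [13, 17]
enqueue(2) -> [13, 17, 2]
dequeue() returns 13 -> [17, 2]
dequeue() returns 17 -> [2]
enqueue(25) -> [2, 25]
enqueue(18) -> [2, 25, 18]
dequeue() returns 2 -> [25, 18]
dequeue() returns 25 -> [18]
Final queue (front to back): [18]


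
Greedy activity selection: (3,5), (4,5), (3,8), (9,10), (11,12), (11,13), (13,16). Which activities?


Greedy: pick earliest-ending, then skip overlaps.
Selected (4 activities): [(3, 5), (9, 10), (11, 12), (13, 16)]


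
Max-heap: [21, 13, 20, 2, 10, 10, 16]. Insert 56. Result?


Append 56: [21, 13, 20, 2, 10, 10, 16, 56]
Bubble up: swap idx 7(56) with idx 3(2); swap idx 3(56) with idx 1(13); swap idx 1(56) with idx 0(21)
Result: [56, 21, 20, 13, 10, 10, 16, 2]


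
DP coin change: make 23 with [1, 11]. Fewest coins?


dp[0]=0; dp[i]=1+min(dp[i-c] for c in coins)
...dp[18]=8, dp[19]=9, dp[20]=10, dp[21]=11, dp[22]=2, dp[23]=3
Minimum coins for 23 = 3


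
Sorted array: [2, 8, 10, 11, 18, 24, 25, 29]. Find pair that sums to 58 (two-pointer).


Two pointers: lo=0, hi=7
No pair sums to 58


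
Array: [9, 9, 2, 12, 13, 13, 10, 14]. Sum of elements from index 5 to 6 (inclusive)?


Prefix sums: [0, 9, 18, 20, 32, 45, 58, 68, 82]
Sum[5..6] = prefix[7] - prefix[5] = 68 - 45 = 23


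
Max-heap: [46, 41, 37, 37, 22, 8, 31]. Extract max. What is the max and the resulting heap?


Max = 46
Replace root with last, heapify down
Resulting heap: [41, 37, 37, 31, 22, 8]


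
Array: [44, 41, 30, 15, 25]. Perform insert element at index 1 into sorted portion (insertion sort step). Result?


After one pass: [41, 44, 30, 15, 25]


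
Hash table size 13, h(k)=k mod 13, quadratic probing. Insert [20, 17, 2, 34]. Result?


Insertions: 20->slot 7; 17->slot 4; 2->slot 2; 34->slot 8
Table: [None, None, 2, None, 17, None, None, 20, 34, None, None, None, None]


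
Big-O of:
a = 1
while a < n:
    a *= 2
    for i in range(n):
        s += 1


Per nesting level: O(log n) * O(n) = O(n log n)
Complexity: O(n log n)


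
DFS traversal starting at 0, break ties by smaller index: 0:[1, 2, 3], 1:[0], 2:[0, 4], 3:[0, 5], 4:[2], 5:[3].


DFS stack-based: start with [0]
Visit order: [0, 1, 2, 4, 3, 5]


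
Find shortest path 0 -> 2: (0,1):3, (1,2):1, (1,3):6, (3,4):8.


Dijkstra from 0:
Distances: {0: 0, 1: 3, 2: 4, 3: 9, 4: 17}
Shortest distance to 2 = 4, path = [0, 1, 2]


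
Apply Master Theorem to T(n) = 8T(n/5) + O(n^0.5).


a=8, b=5, c=0.5. log_5(8)=1.292 > c=0.5. Case 1: O(n^log_b(a)) = O(n^1.292)
Complexity: O(n^1.292)


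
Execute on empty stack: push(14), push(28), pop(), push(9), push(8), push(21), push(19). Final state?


push(14) -> [14]
push(28) -> [14, 28]
pop() returns 28 -> [14]
push(9) -> [14, 9]
push(8) -> [14, 9, 8]
push(21) -> [14, 9, 8, 21]
push(19) -> [14, 9, 8, 21, 19]
Final stack (bottom to top): [14, 9, 8, 21, 19]


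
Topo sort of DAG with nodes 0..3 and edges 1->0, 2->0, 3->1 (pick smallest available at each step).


Kahn's algorithm, process smallest node first
Order: [2, 3, 1, 0]


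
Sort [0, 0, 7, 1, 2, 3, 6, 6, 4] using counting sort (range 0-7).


Count array: [2, 1, 1, 1, 1, 0, 2, 1]
Reconstruct: [0, 0, 1, 2, 3, 4, 6, 6, 7]


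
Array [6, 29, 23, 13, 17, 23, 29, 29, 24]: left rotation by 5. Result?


Left rotate by 5: [23, 29, 29, 24, 6, 29, 23, 13, 17]


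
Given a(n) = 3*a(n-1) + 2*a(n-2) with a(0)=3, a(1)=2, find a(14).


Build bottom-up:
...a(12)=3722592, a(13)=13258208, a(14)=3*13258208+2*3722592=47219808


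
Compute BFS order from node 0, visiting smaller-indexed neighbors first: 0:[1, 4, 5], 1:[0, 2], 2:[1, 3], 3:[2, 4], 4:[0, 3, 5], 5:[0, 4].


BFS queue: start with [0]
Visit order: [0, 1, 4, 5, 2, 3]


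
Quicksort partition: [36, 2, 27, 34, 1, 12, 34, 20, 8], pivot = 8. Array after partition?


Elements <= 8 go left of pivot.
Result: [2, 1, 8, 34, 36, 12, 34, 20, 27], pivot at index 2


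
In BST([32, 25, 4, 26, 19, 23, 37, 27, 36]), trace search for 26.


BST root = 32
Search for 26: compare at each node
Path: [32, 25, 26]


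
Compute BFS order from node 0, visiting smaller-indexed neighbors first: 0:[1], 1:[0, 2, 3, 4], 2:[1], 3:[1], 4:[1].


BFS queue: start with [0]
Visit order: [0, 1, 2, 3, 4]


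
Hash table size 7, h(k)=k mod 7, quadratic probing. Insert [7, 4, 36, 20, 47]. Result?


Insertions: 7->slot 0; 4->slot 4; 36->slot 1; 20->slot 6; 47->slot 5
Table: [7, 36, None, None, 4, 47, 20]


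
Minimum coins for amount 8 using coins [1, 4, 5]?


dp[0]=0; dp[i]=1+min(dp[i-c] for c in coins)
...dp[3]=3, dp[4]=1, dp[5]=1, dp[6]=2, dp[7]=3, dp[8]=2
Minimum coins for 8 = 2


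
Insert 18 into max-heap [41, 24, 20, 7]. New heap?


Append 18: [41, 24, 20, 7, 18]
Bubble up: no swaps needed
Result: [41, 24, 20, 7, 18]


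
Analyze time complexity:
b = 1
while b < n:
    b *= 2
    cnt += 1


Per nesting level: O(log n) = O(log n)
Complexity: O(log n)


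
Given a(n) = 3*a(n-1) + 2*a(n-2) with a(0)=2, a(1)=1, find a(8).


Build bottom-up:
...a(6)=1051, a(7)=3743, a(8)=3*3743+2*1051=13331


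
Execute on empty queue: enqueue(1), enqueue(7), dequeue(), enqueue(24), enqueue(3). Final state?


enqueue(1) -> [1]
enqueue(7) -> [1, 7]
dequeue() returns 1 -> [7]
enqueue(24) -> [7, 24]
enqueue(3) -> [7, 24, 3]
Final queue (front to back): [7, 24, 3]


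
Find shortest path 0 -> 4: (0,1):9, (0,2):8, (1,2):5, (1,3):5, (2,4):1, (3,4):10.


Dijkstra from 0:
Distances: {0: 0, 1: 9, 2: 8, 3: 14, 4: 9}
Shortest distance to 4 = 9, path = [0, 2, 4]


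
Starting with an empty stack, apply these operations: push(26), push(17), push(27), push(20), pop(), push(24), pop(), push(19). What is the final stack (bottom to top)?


push(26) -> [26]
push(17) -> [26, 17]
push(27) -> [26, 17, 27]
push(20) -> [26, 17, 27, 20]
pop() returns 20 -> [26, 17, 27]
push(24) -> [26, 17, 27, 24]
pop() returns 24 -> [26, 17, 27]
push(19) -> [26, 17, 27, 19]
Final stack (bottom to top): [26, 17, 27, 19]


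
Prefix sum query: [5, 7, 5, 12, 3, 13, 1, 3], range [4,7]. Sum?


Prefix sums: [0, 5, 12, 17, 29, 32, 45, 46, 49]
Sum[4..7] = prefix[8] - prefix[4] = 49 - 29 = 20


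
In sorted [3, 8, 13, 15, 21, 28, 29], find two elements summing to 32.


Two pointers: lo=0, hi=6
Found pair: (3, 29) summing to 32


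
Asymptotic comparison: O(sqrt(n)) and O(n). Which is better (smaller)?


sublinear grows slower than linear
O(sqrt(n)) is asymptotically smaller; O(n) grows faster


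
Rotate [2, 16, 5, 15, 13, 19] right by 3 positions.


Right rotate by 3: [15, 13, 19, 2, 16, 5]


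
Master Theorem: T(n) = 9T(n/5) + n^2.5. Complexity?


a=9, b=5, c=2.5. log_5(9)=1.365 < c=2.5. Case 3: O(n^c) = O(n^2.500)
Complexity: O(n^2.500)


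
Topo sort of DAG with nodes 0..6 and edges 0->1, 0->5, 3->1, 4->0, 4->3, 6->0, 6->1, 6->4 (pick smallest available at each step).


Kahn's algorithm, process smallest node first
Order: [2, 6, 4, 0, 3, 1, 5]


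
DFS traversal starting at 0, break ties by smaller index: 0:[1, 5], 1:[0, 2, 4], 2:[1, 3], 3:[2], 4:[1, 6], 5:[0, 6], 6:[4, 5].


DFS stack-based: start with [0]
Visit order: [0, 1, 2, 3, 4, 6, 5]


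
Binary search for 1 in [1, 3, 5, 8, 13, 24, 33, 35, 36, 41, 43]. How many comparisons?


Search for 1:
[0,10] mid=5 arr[5]=24
[0,4] mid=2 arr[2]=5
[0,1] mid=0 arr[0]=1
Total: 3 comparisons


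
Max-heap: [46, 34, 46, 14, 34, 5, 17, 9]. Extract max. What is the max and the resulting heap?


Max = 46
Replace root with last, heapify down
Resulting heap: [46, 34, 17, 14, 34, 5, 9]


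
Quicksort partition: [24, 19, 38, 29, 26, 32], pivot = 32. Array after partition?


Elements <= 32 go left of pivot.
Result: [24, 19, 29, 26, 32, 38], pivot at index 4


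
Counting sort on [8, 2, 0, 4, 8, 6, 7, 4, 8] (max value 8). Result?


Count array: [1, 0, 1, 0, 2, 0, 1, 1, 3]
Reconstruct: [0, 2, 4, 4, 6, 7, 8, 8, 8]


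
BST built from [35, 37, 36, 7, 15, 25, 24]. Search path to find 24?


BST root = 35
Search for 24: compare at each node
Path: [35, 7, 15, 25, 24]


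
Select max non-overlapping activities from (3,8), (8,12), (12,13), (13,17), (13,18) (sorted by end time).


Greedy: pick earliest-ending, then skip overlaps.
Selected (4 activities): [(3, 8), (8, 12), (12, 13), (13, 17)]


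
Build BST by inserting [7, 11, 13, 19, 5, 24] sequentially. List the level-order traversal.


Root = 7; build tree by BST insertion.
Level-Order traversal: [7, 5, 11, 13, 19, 24]


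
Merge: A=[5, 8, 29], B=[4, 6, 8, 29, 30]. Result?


Compare heads, take smaller each step.
Merged: [4, 5, 6, 8, 8, 29, 29, 30]


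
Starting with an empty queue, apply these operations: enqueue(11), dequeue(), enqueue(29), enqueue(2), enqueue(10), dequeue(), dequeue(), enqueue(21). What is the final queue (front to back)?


enqueue(11) -> [11]
dequeue() returns 11 -> []
enqueue(29) -> [29]
enqueue(2) -> [29, 2]
enqueue(10) -> [29, 2, 10]
dequeue() returns 29 -> [2, 10]
dequeue() returns 2 -> [10]
enqueue(21) -> [10, 21]
Final queue (front to back): [10, 21]


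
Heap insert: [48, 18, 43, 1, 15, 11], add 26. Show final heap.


Append 26: [48, 18, 43, 1, 15, 11, 26]
Bubble up: no swaps needed
Result: [48, 18, 43, 1, 15, 11, 26]


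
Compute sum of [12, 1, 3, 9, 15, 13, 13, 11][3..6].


Prefix sums: [0, 12, 13, 16, 25, 40, 53, 66, 77]
Sum[3..6] = prefix[7] - prefix[3] = 66 - 16 = 50


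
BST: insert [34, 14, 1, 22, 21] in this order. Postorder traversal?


Root = 34; build tree by BST insertion.
Postorder traversal: [1, 21, 22, 14, 34]


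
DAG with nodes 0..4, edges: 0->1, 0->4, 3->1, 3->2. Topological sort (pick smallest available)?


Kahn's algorithm, process smallest node first
Order: [0, 3, 1, 2, 4]


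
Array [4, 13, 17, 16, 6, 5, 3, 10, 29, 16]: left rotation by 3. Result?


Left rotate by 3: [16, 6, 5, 3, 10, 29, 16, 4, 13, 17]


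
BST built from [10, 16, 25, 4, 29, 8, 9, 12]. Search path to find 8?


BST root = 10
Search for 8: compare at each node
Path: [10, 4, 8]


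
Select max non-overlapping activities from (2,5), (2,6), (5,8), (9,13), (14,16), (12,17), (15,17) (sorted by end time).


Greedy: pick earliest-ending, then skip overlaps.
Selected (4 activities): [(2, 5), (5, 8), (9, 13), (14, 16)]


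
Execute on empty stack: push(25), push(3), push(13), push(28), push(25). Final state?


push(25) -> [25]
push(3) -> [25, 3]
push(13) -> [25, 3, 13]
push(28) -> [25, 3, 13, 28]
push(25) -> [25, 3, 13, 28, 25]
Final stack (bottom to top): [25, 3, 13, 28, 25]


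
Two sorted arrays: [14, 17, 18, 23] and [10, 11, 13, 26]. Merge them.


Compare heads, take smaller each step.
Merged: [10, 11, 13, 14, 17, 18, 23, 26]


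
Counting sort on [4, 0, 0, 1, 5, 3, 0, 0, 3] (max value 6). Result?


Count array: [4, 1, 0, 2, 1, 1, 0]
Reconstruct: [0, 0, 0, 0, 1, 3, 3, 4, 5]


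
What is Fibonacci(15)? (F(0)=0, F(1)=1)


F(n)=F(n-1)+F(n-2)
...F(13)=233, F(14)=377, F(15)=610


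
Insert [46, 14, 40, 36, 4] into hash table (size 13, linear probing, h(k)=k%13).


Insertions: 46->slot 7; 14->slot 1; 40->slot 2; 36->slot 10; 4->slot 4
Table: [None, 14, 40, None, 4, None, None, 46, None, None, 36, None, None]


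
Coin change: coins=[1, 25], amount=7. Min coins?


dp[0]=0; dp[i]=1+min(dp[i-c] for c in coins)
...dp[2]=2, dp[3]=3, dp[4]=4, dp[5]=5, dp[6]=6, dp[7]=7
Minimum coins for 7 = 7


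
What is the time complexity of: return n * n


Analysis: constant-time operation, no loop
Complexity: O(1)


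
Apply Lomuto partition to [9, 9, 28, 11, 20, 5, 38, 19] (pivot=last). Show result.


Elements <= 19 go left of pivot.
Result: [9, 9, 11, 5, 19, 28, 38, 20], pivot at index 4


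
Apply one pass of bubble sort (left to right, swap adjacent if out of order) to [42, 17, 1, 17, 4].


After one pass: [17, 1, 17, 4, 42]


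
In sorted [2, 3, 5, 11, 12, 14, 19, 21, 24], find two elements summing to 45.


Two pointers: lo=0, hi=8
Found pair: (21, 24) summing to 45


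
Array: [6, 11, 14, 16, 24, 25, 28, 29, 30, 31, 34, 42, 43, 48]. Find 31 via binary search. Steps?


Search for 31:
[0,13] mid=6 arr[6]=28
[7,13] mid=10 arr[10]=34
[7,9] mid=8 arr[8]=30
[9,9] mid=9 arr[9]=31
Total: 4 comparisons


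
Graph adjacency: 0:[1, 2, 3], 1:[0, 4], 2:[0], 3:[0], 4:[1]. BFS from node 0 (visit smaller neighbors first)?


BFS queue: start with [0]
Visit order: [0, 1, 2, 3, 4]


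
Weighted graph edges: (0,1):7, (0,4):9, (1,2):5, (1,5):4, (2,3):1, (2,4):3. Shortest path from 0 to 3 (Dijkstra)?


Dijkstra from 0:
Distances: {0: 0, 1: 7, 2: 12, 3: 13, 4: 9, 5: 11}
Shortest distance to 3 = 13, path = [0, 1, 2, 3]


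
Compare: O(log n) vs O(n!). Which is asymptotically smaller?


logarithmic grows slower than factorial
O(log n) is asymptotically smaller; O(n!) grows faster


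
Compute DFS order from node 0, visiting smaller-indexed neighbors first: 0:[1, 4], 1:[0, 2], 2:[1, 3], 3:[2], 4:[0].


DFS stack-based: start with [0]
Visit order: [0, 1, 2, 3, 4]


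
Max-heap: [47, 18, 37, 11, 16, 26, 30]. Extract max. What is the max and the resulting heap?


Max = 47
Replace root with last, heapify down
Resulting heap: [37, 18, 30, 11, 16, 26]


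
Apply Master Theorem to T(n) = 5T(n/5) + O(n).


a=5, b=5, c=1. log_5(5)=1 = c=1. Case 2: O(n^c log n) = O(n log n)
Complexity: O(n log n)


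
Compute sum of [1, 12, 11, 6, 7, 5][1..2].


Prefix sums: [0, 1, 13, 24, 30, 37, 42]
Sum[1..2] = prefix[3] - prefix[1] = 24 - 1 = 23


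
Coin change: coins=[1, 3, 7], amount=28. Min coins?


dp[0]=0; dp[i]=1+min(dp[i-c] for c in coins)
...dp[23]=5, dp[24]=4, dp[25]=5, dp[26]=6, dp[27]=5, dp[28]=4
Minimum coins for 28 = 4


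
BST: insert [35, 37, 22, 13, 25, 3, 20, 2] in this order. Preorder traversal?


Root = 35; build tree by BST insertion.
Preorder traversal: [35, 22, 13, 3, 2, 20, 25, 37]


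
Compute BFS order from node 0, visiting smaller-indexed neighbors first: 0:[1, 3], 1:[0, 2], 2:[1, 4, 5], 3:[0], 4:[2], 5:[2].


BFS queue: start with [0]
Visit order: [0, 1, 3, 2, 4, 5]


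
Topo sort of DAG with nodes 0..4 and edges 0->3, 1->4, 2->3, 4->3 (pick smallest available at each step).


Kahn's algorithm, process smallest node first
Order: [0, 1, 2, 4, 3]


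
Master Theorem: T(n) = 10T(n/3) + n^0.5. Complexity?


a=10, b=3, c=0.5. log_3(10)=2.096 > c=0.5. Case 1: O(n^log_b(a)) = O(n^2.096)
Complexity: O(n^2.096)


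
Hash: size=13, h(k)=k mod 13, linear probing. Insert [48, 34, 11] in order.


Insertions: 48->slot 9; 34->slot 8; 11->slot 11
Table: [None, None, None, None, None, None, None, None, 34, 48, None, 11, None]


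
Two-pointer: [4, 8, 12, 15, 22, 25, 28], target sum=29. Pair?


Two pointers: lo=0, hi=6
Found pair: (4, 25) summing to 29


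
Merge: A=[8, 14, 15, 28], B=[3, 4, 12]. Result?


Compare heads, take smaller each step.
Merged: [3, 4, 8, 12, 14, 15, 28]


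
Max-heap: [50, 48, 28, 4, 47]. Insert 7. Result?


Append 7: [50, 48, 28, 4, 47, 7]
Bubble up: no swaps needed
Result: [50, 48, 28, 4, 47, 7]


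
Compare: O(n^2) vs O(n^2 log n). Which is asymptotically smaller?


quadratic grows slower than n^2 log n
O(n^2) is asymptotically smaller; O(n^2 log n) grows faster


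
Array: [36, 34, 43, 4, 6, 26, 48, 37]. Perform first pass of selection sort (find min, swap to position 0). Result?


After one pass: [4, 34, 43, 36, 6, 26, 48, 37]


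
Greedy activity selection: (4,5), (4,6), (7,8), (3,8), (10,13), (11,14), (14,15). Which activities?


Greedy: pick earliest-ending, then skip overlaps.
Selected (4 activities): [(4, 5), (7, 8), (10, 13), (14, 15)]


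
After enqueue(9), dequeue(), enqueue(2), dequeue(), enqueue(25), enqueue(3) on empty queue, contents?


enqueue(9) -> [9]
dequeue() returns 9 -> []
enqueue(2) -> [2]
dequeue() returns 2 -> []
enqueue(25) -> [25]
enqueue(3) -> [25, 3]
Final queue (front to back): [25, 3]


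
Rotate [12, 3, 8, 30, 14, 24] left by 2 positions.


Left rotate by 2: [8, 30, 14, 24, 12, 3]


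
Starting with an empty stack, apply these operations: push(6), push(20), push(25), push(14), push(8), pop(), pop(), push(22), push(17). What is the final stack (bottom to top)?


push(6) -> [6]
push(20) -> [6, 20]
push(25) -> [6, 20, 25]
push(14) -> [6, 20, 25, 14]
push(8) -> [6, 20, 25, 14, 8]
pop() returns 8 -> [6, 20, 25, 14]
pop() returns 14 -> [6, 20, 25]
push(22) -> [6, 20, 25, 22]
push(17) -> [6, 20, 25, 22, 17]
Final stack (bottom to top): [6, 20, 25, 22, 17]
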